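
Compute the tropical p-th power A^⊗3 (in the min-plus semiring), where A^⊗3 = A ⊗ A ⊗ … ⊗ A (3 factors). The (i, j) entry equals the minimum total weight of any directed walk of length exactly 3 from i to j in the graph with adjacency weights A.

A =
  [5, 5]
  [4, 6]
A^⊗3 =
  [14, 14]
  [13, 14]

Each entry (A^⊗3)_ij equals the minimum over all length-3 walks i = v_0 → v_1 → … → v_3 = j of Σ_t A[v_t][v_{t+1}]. For example, for (i, j) = (0, 1) we minimise over 4 possible intermediate vertex sequences; the minimum is 14, attained along the walk 0 → 1 → 0 → 1.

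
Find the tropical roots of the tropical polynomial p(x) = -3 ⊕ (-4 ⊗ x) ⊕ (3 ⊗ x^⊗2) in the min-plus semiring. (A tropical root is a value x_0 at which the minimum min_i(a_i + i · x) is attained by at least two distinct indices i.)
Roots: {-7, 1}

Each tropical root is a break point of the lower envelope of the lines y = a_i + i · x (there are 3 lines, with slopes 0, 1, ..., 2). Only the lines that attain the minimum somewhere contribute to roots; other lines are dominated. Here the surviving (envelope) indices are i = 2, i = 1, i = 0.
Intersections between consecutive envelope lines give the roots: for adjacent envelope indices i < j the intersection is x = (a_i − a_j) / (j − i). Reading off the sorted break points: {-7, 1}.
Verification: at each break x_0, at least two indices attain the minimum of min_i(a_i + i · x_0).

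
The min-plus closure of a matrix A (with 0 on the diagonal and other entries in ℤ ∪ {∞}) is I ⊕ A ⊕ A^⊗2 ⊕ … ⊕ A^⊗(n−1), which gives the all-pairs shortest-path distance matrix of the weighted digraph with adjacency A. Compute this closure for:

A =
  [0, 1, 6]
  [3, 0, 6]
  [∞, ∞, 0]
Closure =
  [0, 1, 6]
  [3, 0, 6]
  [∞, ∞, 0]

This is the Floyd-Warshall all-pairs shortest-path computation. For each intermediate vertex k = 0, 1, …, 2, update dist[i][j] ← min(dist[i][j], dist[i][k] + dist[k][j]). The final matrix gives, for each (i, j), the minimum total weight of any directed path from i to j (possibly empty when i = j).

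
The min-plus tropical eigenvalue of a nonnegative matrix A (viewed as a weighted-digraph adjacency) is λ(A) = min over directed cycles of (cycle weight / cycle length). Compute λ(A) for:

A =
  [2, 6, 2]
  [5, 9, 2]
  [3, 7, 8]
λ(A) = 2

Enumerate directed cycles and compute their means (weight / length). Sample:
  cycle 0 → 0: weight = 2, length = 1, mean = 2/1 ≈ 2.000
  cycle 1 → 1: weight = 9, length = 1, mean = 9/1 ≈ 9.000
  cycle 2 → 2: weight = 8, length = 1, mean = 8/1 ≈ 8.000
  cycle 0 → 1 → 0: weight = 11, length = 2, mean = 11/2 ≈ 5.500
  cycle 0 → 2 → 0: weight = 5, length = 2, mean = 5/2 ≈ 2.500
  cycle 1 → 0 → 1: weight = 11, length = 2, mean = 11/2 ≈ 5.500
Minimum mean = 2.000, attained e.g. along the cycle 0 → 0 with weight 2 and length 1. So λ(A) = 2/1 = 2.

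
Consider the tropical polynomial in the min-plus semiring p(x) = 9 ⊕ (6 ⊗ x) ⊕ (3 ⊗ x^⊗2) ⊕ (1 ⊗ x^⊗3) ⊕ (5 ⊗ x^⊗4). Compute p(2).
p(2) = 7

A tropical monomial a ⊗ x^⊗i evaluates to a + i · x. Evaluating each term at x = 2:
  Term 0 contributes 9 + 0 · 2 = 9
  Term 1 contributes 6 + 1 · 2 = 8
  Term 2 contributes 3 + 2 · 2 = 7
  Term 3 contributes 1 + 3 · 2 = 7
  Term 4 contributes 5 + 4 · 2 = 13
p(2) = ⊕ of these = min[9, 8, 7, 7, 13] = 7.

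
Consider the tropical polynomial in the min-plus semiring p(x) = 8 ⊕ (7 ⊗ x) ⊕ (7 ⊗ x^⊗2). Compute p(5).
p(5) = 8

A tropical monomial a ⊗ x^⊗i evaluates to a + i · x. Evaluating each term at x = 5:
  Term 0 contributes 8 + 0 · 5 = 8
  Term 1 contributes 7 + 1 · 5 = 12
  Term 2 contributes 7 + 2 · 5 = 17
p(5) = ⊕ of these = min[8, 12, 17] = 8.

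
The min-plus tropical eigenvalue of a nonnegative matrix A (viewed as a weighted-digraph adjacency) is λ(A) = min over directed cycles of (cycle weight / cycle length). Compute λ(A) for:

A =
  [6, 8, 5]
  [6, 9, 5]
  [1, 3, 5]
λ(A) = 3

Enumerate directed cycles and compute their means (weight / length). Sample:
  cycle 0 → 0: weight = 6, length = 1, mean = 6/1 ≈ 6.000
  cycle 1 → 1: weight = 9, length = 1, mean = 9/1 ≈ 9.000
  cycle 2 → 2: weight = 5, length = 1, mean = 5/1 ≈ 5.000
  cycle 0 → 1 → 0: weight = 14, length = 2, mean = 14/2 ≈ 7.000
  cycle 0 → 2 → 0: weight = 6, length = 2, mean = 6/2 ≈ 3.000
  cycle 1 → 0 → 1: weight = 14, length = 2, mean = 14/2 ≈ 7.000
Minimum mean = 3.000, attained e.g. along the cycle 0 → 2 → 0 with weight 6 and length 2. So λ(A) = 6/2 = 3.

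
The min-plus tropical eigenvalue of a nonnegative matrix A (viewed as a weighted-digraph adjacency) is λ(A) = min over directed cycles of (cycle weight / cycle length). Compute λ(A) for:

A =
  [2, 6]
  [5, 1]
λ(A) = 1

Enumerate directed cycles and compute their means (weight / length). Sample:
  cycle 0 → 0: weight = 2, length = 1, mean = 2/1 ≈ 2.000
  cycle 1 → 1: weight = 1, length = 1, mean = 1/1 ≈ 1.000
  cycle 0 → 1 → 0: weight = 11, length = 2, mean = 11/2 ≈ 5.500
  cycle 1 → 0 → 1: weight = 11, length = 2, mean = 11/2 ≈ 5.500
Minimum mean = 1.000, attained e.g. along the cycle 1 → 1 with weight 1 and length 1. So λ(A) = 1/1 = 1.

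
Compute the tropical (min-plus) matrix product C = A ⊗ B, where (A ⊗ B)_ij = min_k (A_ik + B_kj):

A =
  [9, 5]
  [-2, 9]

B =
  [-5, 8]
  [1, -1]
A ⊗ B =
  [4, 4]
  [-7, 6]

Apply the min-plus product entry-by-entry:
  C[0][0] = min over k of (A[0][0] + B[0][0] = 9 + -5 = 4, A[0][1] + B[1][0] = 5 + 1 = 6) = 4 (attained at k = 0)
  C[0][1] = min over k of (A[0][0] + B[0][1] = 9 + 8 = 17, A[0][1] + B[1][1] = 5 + -1 = 4) = 4 (attained at k = 1)
  C[1][0] = min over k of (A[1][0] + B[0][0] = -2 + -5 = -7, A[1][1] + B[1][0] = 9 + 1 = 10) = -7 (attained at k = 0)
  C[1][1] = min over k of (A[1][0] + B[0][1] = -2 + 8 = 6, A[1][1] + B[1][1] = 9 + -1 = 8) = 6 (attained at k = 0)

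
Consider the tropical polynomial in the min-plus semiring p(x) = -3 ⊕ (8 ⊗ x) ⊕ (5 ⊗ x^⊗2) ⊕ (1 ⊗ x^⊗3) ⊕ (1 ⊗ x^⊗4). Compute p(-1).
p(-1) = -3

A tropical monomial a ⊗ x^⊗i evaluates to a + i · x. Evaluating each term at x = -1:
  Term 0 contributes -3 + 0 · -1 = -3
  Term 1 contributes 8 + 1 · -1 = 7
  Term 2 contributes 5 + 2 · -1 = 3
  Term 3 contributes 1 + 3 · -1 = -2
  Term 4 contributes 1 + 4 · -1 = -3
p(-1) = ⊕ of these = min[-3, 7, 3, -2, -3] = -3.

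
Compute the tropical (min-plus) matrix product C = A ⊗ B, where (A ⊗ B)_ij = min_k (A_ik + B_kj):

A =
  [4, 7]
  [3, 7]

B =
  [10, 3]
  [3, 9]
A ⊗ B =
  [10, 7]
  [10, 6]

Apply the min-plus product entry-by-entry:
  C[0][0] = min over k of (A[0][0] + B[0][0] = 4 + 10 = 14, A[0][1] + B[1][0] = 7 + 3 = 10) = 10 (attained at k = 1)
  C[0][1] = min over k of (A[0][0] + B[0][1] = 4 + 3 = 7, A[0][1] + B[1][1] = 7 + 9 = 16) = 7 (attained at k = 0)
  C[1][0] = min over k of (A[1][0] + B[0][0] = 3 + 10 = 13, A[1][1] + B[1][0] = 7 + 3 = 10) = 10 (attained at k = 1)
  C[1][1] = min over k of (A[1][0] + B[0][1] = 3 + 3 = 6, A[1][1] + B[1][1] = 7 + 9 = 16) = 6 (attained at k = 0)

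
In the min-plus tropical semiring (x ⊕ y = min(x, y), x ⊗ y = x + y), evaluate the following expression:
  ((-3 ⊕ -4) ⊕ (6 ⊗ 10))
((-3 ⊕ -4) ⊕ (6 ⊗ 10)) = -4

Expand innermost to outermost. Recall ⊕ takes the minimum of its arguments and ⊗ takes their sum. Working out the expression ((-3 ⊕ -4) ⊕ (6 ⊗ 10)) gives -4.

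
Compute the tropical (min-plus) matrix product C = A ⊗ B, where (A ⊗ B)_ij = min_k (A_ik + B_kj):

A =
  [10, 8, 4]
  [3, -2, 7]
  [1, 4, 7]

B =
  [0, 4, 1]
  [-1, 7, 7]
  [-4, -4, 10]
A ⊗ B =
  [0, 0, 11]
  [-3, 3, 4]
  [1, 3, 2]

Apply the min-plus product entry-by-entry:
  C[0][0] = min over k of (A[0][0] + B[0][0] = 10 + 0 = 10, A[0][1] + B[1][0] = 8 + -1 = 7, A[0][2] + B[2][0] = 4 + -4 = 0) = 0 (attained at k = 2)
  C[0][1] = min over k of (A[0][0] + B[0][1] = 10 + 4 = 14, A[0][1] + B[1][1] = 8 + 7 = 15, A[0][2] + B[2][1] = 4 + -4 = 0) = 0 (attained at k = 2)
  C[0][2] = min over k of (A[0][0] + B[0][2] = 10 + 1 = 11, A[0][1] + B[1][2] = 8 + 7 = 15, A[0][2] + B[2][2] = 4 + 10 = 14) = 11 (attained at k = 0)
  C[1][0] = min over k of (A[1][0] + B[0][0] = 3 + 0 = 3, A[1][1] + B[1][0] = -2 + -1 = -3, A[1][2] + B[2][0] = 7 + -4 = 3) = -3 (attained at k = 1)
  C[1][1] = min over k of (A[1][0] + B[0][1] = 3 + 4 = 7, A[1][1] + B[1][1] = -2 + 7 = 5, A[1][2] + B[2][1] = 7 + -4 = 3) = 3 (attained at k = 2)
  C[1][2] = min over k of (A[1][0] + B[0][2] = 3 + 1 = 4, A[1][1] + B[1][2] = -2 + 7 = 5, A[1][2] + B[2][2] = 7 + 10 = 17) = 4 (attained at k = 0)
  C[2][0] = min over k of (A[2][0] + B[0][0] = 1 + 0 = 1, A[2][1] + B[1][0] = 4 + -1 = 3, A[2][2] + B[2][0] = 7 + -4 = 3) = 1 (attained at k = 0)
  C[2][1] = min over k of (A[2][0] + B[0][1] = 1 + 4 = 5, A[2][1] + B[1][1] = 4 + 7 = 11, A[2][2] + B[2][1] = 7 + -4 = 3) = 3 (attained at k = 2)
  C[2][2] = min over k of (A[2][0] + B[0][2] = 1 + 1 = 2, A[2][1] + B[1][2] = 4 + 7 = 11, A[2][2] + B[2][2] = 7 + 10 = 17) = 2 (attained at k = 0)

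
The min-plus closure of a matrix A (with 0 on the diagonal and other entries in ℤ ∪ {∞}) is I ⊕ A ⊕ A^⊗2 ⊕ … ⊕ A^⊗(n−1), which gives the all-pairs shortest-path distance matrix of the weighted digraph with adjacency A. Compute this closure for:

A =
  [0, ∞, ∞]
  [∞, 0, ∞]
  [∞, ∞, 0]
Closure =
  [0, ∞, ∞]
  [∞, 0, ∞]
  [∞, ∞, 0]

This is the Floyd-Warshall all-pairs shortest-path computation. For each intermediate vertex k = 0, 1, …, 2, update dist[i][j] ← min(dist[i][j], dist[i][k] + dist[k][j]). The final matrix gives, for each (i, j), the minimum total weight of any directed path from i to j (possibly empty when i = j).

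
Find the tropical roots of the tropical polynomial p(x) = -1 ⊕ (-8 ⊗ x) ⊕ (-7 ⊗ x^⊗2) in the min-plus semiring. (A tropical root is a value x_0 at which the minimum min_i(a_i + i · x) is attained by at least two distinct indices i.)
Roots: {-1, 7}

Each tropical root is a break point of the lower envelope of the lines y = a_i + i · x (there are 3 lines, with slopes 0, 1, ..., 2). Only the lines that attain the minimum somewhere contribute to roots; other lines are dominated. Here the surviving (envelope) indices are i = 2, i = 1, i = 0.
Intersections between consecutive envelope lines give the roots: for adjacent envelope indices i < j the intersection is x = (a_i − a_j) / (j − i). Reading off the sorted break points: {-1, 7}.
Verification: at each break x_0, at least two indices attain the minimum of min_i(a_i + i · x_0).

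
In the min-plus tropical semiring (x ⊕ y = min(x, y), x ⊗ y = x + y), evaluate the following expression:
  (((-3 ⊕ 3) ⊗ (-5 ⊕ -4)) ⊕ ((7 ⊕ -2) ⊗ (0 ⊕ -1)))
(((-3 ⊕ 3) ⊗ (-5 ⊕ -4)) ⊕ ((7 ⊕ -2) ⊗ (0 ⊕ -1))) = -8

Expand innermost to outermost. Recall ⊕ takes the minimum of its arguments and ⊗ takes their sum. Working out the expression (((-3 ⊕ 3) ⊗ (-5 ⊕ -4)) ⊕ ((7 ⊕ -2) ⊗ (0 ⊕ -1))) gives -8.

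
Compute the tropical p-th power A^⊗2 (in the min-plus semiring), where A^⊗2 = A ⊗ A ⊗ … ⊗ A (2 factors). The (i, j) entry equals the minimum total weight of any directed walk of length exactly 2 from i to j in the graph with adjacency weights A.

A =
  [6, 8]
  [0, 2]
A^⊗2 =
  [8, 10]
  [2, 4]

Each entry (A^⊗2)_ij equals the minimum over all length-2 walks i = v_0 → v_1 → … → v_2 = j of Σ_t A[v_t][v_{t+1}]. For example, for (i, j) = (0, 1) we minimise over 2 possible intermediate vertex sequences; the minimum is 10, attained along the walk 0 → 1 → 1.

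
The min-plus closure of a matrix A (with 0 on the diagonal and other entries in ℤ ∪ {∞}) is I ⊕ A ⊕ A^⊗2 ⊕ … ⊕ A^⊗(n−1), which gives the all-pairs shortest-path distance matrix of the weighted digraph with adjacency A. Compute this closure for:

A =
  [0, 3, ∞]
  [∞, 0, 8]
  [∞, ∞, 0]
Closure =
  [0, 3, 11]
  [∞, 0, 8]
  [∞, ∞, 0]

This is the Floyd-Warshall all-pairs shortest-path computation. For each intermediate vertex k = 0, 1, …, 2, update dist[i][j] ← min(dist[i][j], dist[i][k] + dist[k][j]). The final matrix gives, for each (i, j), the minimum total weight of any directed path from i to j (possibly empty when i = j).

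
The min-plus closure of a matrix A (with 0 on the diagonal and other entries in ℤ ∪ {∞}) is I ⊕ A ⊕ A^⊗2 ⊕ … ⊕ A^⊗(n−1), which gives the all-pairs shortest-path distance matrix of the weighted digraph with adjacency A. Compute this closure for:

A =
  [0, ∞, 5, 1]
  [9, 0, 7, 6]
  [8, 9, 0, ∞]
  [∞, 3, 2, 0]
Closure =
  [0, 4, 3, 1]
  [9, 0, 7, 6]
  [8, 9, 0, 9]
  [10, 3, 2, 0]

This is the Floyd-Warshall all-pairs shortest-path computation. For each intermediate vertex k = 0, 1, …, 3, update dist[i][j] ← min(dist[i][j], dist[i][k] + dist[k][j]). The final matrix gives, for each (i, j), the minimum total weight of any directed path from i to j (possibly empty when i = j).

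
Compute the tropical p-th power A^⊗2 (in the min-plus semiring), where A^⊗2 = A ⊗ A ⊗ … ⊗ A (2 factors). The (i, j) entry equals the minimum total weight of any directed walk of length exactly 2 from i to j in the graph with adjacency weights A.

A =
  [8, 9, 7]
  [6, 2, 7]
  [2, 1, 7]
A^⊗2 =
  [9, 8, 14]
  [8, 4, 9]
  [7, 3, 8]

Each entry (A^⊗2)_ij equals the minimum over all length-2 walks i = v_0 → v_1 → … → v_2 = j of Σ_t A[v_t][v_{t+1}]. For example, for (i, j) = (0, 2) we minimise over 3 possible intermediate vertex sequences; the minimum is 14, attained along the walk 0 → 2 → 2.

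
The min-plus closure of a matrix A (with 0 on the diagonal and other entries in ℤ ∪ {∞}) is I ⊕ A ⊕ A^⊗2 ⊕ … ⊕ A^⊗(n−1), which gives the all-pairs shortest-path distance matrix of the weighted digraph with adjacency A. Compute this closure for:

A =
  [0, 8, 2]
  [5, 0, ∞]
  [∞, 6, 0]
Closure =
  [0, 8, 2]
  [5, 0, 7]
  [11, 6, 0]

This is the Floyd-Warshall all-pairs shortest-path computation. For each intermediate vertex k = 0, 1, …, 2, update dist[i][j] ← min(dist[i][j], dist[i][k] + dist[k][j]). The final matrix gives, for each (i, j), the minimum total weight of any directed path from i to j (possibly empty when i = j).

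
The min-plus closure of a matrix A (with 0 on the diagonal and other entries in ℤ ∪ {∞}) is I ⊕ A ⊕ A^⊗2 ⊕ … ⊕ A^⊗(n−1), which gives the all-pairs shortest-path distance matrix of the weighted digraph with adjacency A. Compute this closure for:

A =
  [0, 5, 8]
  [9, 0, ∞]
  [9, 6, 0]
Closure =
  [0, 5, 8]
  [9, 0, 17]
  [9, 6, 0]

This is the Floyd-Warshall all-pairs shortest-path computation. For each intermediate vertex k = 0, 1, …, 2, update dist[i][j] ← min(dist[i][j], dist[i][k] + dist[k][j]). The final matrix gives, for each (i, j), the minimum total weight of any directed path from i to j (possibly empty when i = j).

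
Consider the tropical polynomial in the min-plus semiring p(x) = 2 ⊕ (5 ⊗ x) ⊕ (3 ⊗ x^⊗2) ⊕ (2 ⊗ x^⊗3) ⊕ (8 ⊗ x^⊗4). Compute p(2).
p(2) = 2

A tropical monomial a ⊗ x^⊗i evaluates to a + i · x. Evaluating each term at x = 2:
  Term 0 contributes 2 + 0 · 2 = 2
  Term 1 contributes 5 + 1 · 2 = 7
  Term 2 contributes 3 + 2 · 2 = 7
  Term 3 contributes 2 + 3 · 2 = 8
  Term 4 contributes 8 + 4 · 2 = 16
p(2) = ⊕ of these = min[2, 7, 7, 8, 16] = 2.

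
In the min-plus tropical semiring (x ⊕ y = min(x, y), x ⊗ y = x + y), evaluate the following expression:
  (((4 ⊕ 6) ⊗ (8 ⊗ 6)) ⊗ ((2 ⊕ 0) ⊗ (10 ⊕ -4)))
(((4 ⊕ 6) ⊗ (8 ⊗ 6)) ⊗ ((2 ⊕ 0) ⊗ (10 ⊕ -4))) = 14

Expand innermost to outermost. Recall ⊕ takes the minimum of its arguments and ⊗ takes their sum. Working out the expression (((4 ⊕ 6) ⊗ (8 ⊗ 6)) ⊗ ((2 ⊕ 0) ⊗ (10 ⊕ -4))) gives 14.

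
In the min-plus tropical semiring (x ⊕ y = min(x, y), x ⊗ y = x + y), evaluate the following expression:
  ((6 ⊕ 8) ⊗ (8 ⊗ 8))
((6 ⊕ 8) ⊗ (8 ⊗ 8)) = 22

Expand innermost to outermost. Recall ⊕ takes the minimum of its arguments and ⊗ takes their sum. Working out the expression ((6 ⊕ 8) ⊗ (8 ⊗ 8)) gives 22.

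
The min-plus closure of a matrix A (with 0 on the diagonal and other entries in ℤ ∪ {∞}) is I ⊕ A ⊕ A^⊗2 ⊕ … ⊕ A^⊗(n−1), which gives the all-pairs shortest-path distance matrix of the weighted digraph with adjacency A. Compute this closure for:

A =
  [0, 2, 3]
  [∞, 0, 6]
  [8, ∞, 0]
Closure =
  [0, 2, 3]
  [14, 0, 6]
  [8, 10, 0]

This is the Floyd-Warshall all-pairs shortest-path computation. For each intermediate vertex k = 0, 1, …, 2, update dist[i][j] ← min(dist[i][j], dist[i][k] + dist[k][j]). The final matrix gives, for each (i, j), the minimum total weight of any directed path from i to j (possibly empty when i = j).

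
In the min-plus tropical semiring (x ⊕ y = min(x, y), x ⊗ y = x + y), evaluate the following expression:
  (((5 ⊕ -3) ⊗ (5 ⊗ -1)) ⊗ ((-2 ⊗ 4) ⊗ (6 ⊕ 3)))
(((5 ⊕ -3) ⊗ (5 ⊗ -1)) ⊗ ((-2 ⊗ 4) ⊗ (6 ⊕ 3))) = 6

Expand innermost to outermost. Recall ⊕ takes the minimum of its arguments and ⊗ takes their sum. Working out the expression (((5 ⊕ -3) ⊗ (5 ⊗ -1)) ⊗ ((-2 ⊗ 4) ⊗ (6 ⊕ 3))) gives 6.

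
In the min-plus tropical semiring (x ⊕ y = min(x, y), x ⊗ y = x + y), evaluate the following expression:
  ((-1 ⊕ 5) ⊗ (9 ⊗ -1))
((-1 ⊕ 5) ⊗ (9 ⊗ -1)) = 7

Expand innermost to outermost. Recall ⊕ takes the minimum of its arguments and ⊗ takes their sum. Working out the expression ((-1 ⊕ 5) ⊗ (9 ⊗ -1)) gives 7.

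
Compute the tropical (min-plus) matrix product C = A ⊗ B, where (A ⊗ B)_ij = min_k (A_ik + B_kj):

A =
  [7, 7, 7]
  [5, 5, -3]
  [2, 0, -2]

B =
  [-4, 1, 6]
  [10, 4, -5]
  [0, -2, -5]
A ⊗ B =
  [3, 5, 2]
  [-3, -5, -8]
  [-2, -4, -7]

Apply the min-plus product entry-by-entry:
  C[0][0] = min over k of (A[0][0] + B[0][0] = 7 + -4 = 3, A[0][1] + B[1][0] = 7 + 10 = 17, A[0][2] + B[2][0] = 7 + 0 = 7) = 3 (attained at k = 0)
  C[0][1] = min over k of (A[0][0] + B[0][1] = 7 + 1 = 8, A[0][1] + B[1][1] = 7 + 4 = 11, A[0][2] + B[2][1] = 7 + -2 = 5) = 5 (attained at k = 2)
  C[0][2] = min over k of (A[0][0] + B[0][2] = 7 + 6 = 13, A[0][1] + B[1][2] = 7 + -5 = 2, A[0][2] + B[2][2] = 7 + -5 = 2) = 2 (attained at k = 1)
  C[1][0] = min over k of (A[1][0] + B[0][0] = 5 + -4 = 1, A[1][1] + B[1][0] = 5 + 10 = 15, A[1][2] + B[2][0] = -3 + 0 = -3) = -3 (attained at k = 2)
  C[1][1] = min over k of (A[1][0] + B[0][1] = 5 + 1 = 6, A[1][1] + B[1][1] = 5 + 4 = 9, A[1][2] + B[2][1] = -3 + -2 = -5) = -5 (attained at k = 2)
  C[1][2] = min over k of (A[1][0] + B[0][2] = 5 + 6 = 11, A[1][1] + B[1][2] = 5 + -5 = 0, A[1][2] + B[2][2] = -3 + -5 = -8) = -8 (attained at k = 2)
  C[2][0] = min over k of (A[2][0] + B[0][0] = 2 + -4 = -2, A[2][1] + B[1][0] = 0 + 10 = 10, A[2][2] + B[2][0] = -2 + 0 = -2) = -2 (attained at k = 0)
  C[2][1] = min over k of (A[2][0] + B[0][1] = 2 + 1 = 3, A[2][1] + B[1][1] = 0 + 4 = 4, A[2][2] + B[2][1] = -2 + -2 = -4) = -4 (attained at k = 2)
  C[2][2] = min over k of (A[2][0] + B[0][2] = 2 + 6 = 8, A[2][1] + B[1][2] = 0 + -5 = -5, A[2][2] + B[2][2] = -2 + -5 = -7) = -7 (attained at k = 2)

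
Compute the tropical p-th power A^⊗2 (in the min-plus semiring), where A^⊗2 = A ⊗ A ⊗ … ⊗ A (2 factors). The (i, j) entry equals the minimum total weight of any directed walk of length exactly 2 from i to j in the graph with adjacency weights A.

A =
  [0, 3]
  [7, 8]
A^⊗2 =
  [0, 3]
  [7, 10]

Each entry (A^⊗2)_ij equals the minimum over all length-2 walks i = v_0 → v_1 → … → v_2 = j of Σ_t A[v_t][v_{t+1}]. For example, for (i, j) = (0, 1) we minimise over 2 possible intermediate vertex sequences; the minimum is 3, attained along the walk 0 → 0 → 1.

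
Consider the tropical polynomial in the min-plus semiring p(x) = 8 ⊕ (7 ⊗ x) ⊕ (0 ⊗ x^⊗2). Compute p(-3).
p(-3) = -6

A tropical monomial a ⊗ x^⊗i evaluates to a + i · x. Evaluating each term at x = -3:
  Term 0 contributes 8 + 0 · -3 = 8
  Term 1 contributes 7 + 1 · -3 = 4
  Term 2 contributes 0 + 2 · -3 = -6
p(-3) = ⊕ of these = min[8, 4, -6] = -6.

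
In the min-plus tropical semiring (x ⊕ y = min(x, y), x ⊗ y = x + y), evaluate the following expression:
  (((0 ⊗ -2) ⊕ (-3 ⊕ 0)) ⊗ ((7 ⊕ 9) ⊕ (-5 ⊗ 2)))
(((0 ⊗ -2) ⊕ (-3 ⊕ 0)) ⊗ ((7 ⊕ 9) ⊕ (-5 ⊗ 2))) = -6

Expand innermost to outermost. Recall ⊕ takes the minimum of its arguments and ⊗ takes their sum. Working out the expression (((0 ⊗ -2) ⊕ (-3 ⊕ 0)) ⊗ ((7 ⊕ 9) ⊕ (-5 ⊗ 2))) gives -6.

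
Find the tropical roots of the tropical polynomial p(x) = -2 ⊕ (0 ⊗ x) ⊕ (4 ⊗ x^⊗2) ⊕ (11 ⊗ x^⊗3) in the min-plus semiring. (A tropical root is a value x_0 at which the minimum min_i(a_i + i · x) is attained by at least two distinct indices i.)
Roots: {-7, -4, -2}

Each tropical root is a break point of the lower envelope of the lines y = a_i + i · x (there are 4 lines, with slopes 0, 1, ..., 3). Only the lines that attain the minimum somewhere contribute to roots; other lines are dominated. Here the surviving (envelope) indices are i = 3, i = 2, i = 1, i = 0.
Intersections between consecutive envelope lines give the roots: for adjacent envelope indices i < j the intersection is x = (a_i − a_j) / (j − i). Reading off the sorted break points: {-7, -4, -2}.
Verification: at each break x_0, at least two indices attain the minimum of min_i(a_i + i · x_0).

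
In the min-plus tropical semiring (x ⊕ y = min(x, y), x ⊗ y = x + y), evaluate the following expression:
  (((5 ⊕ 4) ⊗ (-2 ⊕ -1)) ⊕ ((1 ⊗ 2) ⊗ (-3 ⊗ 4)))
(((5 ⊕ 4) ⊗ (-2 ⊕ -1)) ⊕ ((1 ⊗ 2) ⊗ (-3 ⊗ 4))) = 2

Expand innermost to outermost. Recall ⊕ takes the minimum of its arguments and ⊗ takes their sum. Working out the expression (((5 ⊕ 4) ⊗ (-2 ⊕ -1)) ⊕ ((1 ⊗ 2) ⊗ (-3 ⊗ 4))) gives 2.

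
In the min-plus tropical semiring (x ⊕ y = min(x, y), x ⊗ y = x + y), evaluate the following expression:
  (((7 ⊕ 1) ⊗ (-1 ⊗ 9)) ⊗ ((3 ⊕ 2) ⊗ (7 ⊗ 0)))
(((7 ⊕ 1) ⊗ (-1 ⊗ 9)) ⊗ ((3 ⊕ 2) ⊗ (7 ⊗ 0))) = 18

Expand innermost to outermost. Recall ⊕ takes the minimum of its arguments and ⊗ takes their sum. Working out the expression (((7 ⊕ 1) ⊗ (-1 ⊗ 9)) ⊗ ((3 ⊕ 2) ⊗ (7 ⊗ 0))) gives 18.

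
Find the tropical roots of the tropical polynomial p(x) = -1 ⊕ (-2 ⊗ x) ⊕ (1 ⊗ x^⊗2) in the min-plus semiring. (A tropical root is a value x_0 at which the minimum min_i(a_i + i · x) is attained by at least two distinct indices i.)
Roots: {-3, 1}

Each tropical root is a break point of the lower envelope of the lines y = a_i + i · x (there are 3 lines, with slopes 0, 1, ..., 2). Only the lines that attain the minimum somewhere contribute to roots; other lines are dominated. Here the surviving (envelope) indices are i = 2, i = 1, i = 0.
Intersections between consecutive envelope lines give the roots: for adjacent envelope indices i < j the intersection is x = (a_i − a_j) / (j − i). Reading off the sorted break points: {-3, 1}.
Verification: at each break x_0, at least two indices attain the minimum of min_i(a_i + i · x_0).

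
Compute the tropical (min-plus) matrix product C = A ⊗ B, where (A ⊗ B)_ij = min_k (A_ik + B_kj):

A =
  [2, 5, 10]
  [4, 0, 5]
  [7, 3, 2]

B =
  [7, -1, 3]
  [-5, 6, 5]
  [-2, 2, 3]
A ⊗ B =
  [0, 1, 5]
  [-5, 3, 5]
  [-2, 4, 5]

Apply the min-plus product entry-by-entry:
  C[0][0] = min over k of (A[0][0] + B[0][0] = 2 + 7 = 9, A[0][1] + B[1][0] = 5 + -5 = 0, A[0][2] + B[2][0] = 10 + -2 = 8) = 0 (attained at k = 1)
  C[0][1] = min over k of (A[0][0] + B[0][1] = 2 + -1 = 1, A[0][1] + B[1][1] = 5 + 6 = 11, A[0][2] + B[2][1] = 10 + 2 = 12) = 1 (attained at k = 0)
  C[0][2] = min over k of (A[0][0] + B[0][2] = 2 + 3 = 5, A[0][1] + B[1][2] = 5 + 5 = 10, A[0][2] + B[2][2] = 10 + 3 = 13) = 5 (attained at k = 0)
  C[1][0] = min over k of (A[1][0] + B[0][0] = 4 + 7 = 11, A[1][1] + B[1][0] = 0 + -5 = -5, A[1][2] + B[2][0] = 5 + -2 = 3) = -5 (attained at k = 1)
  C[1][1] = min over k of (A[1][0] + B[0][1] = 4 + -1 = 3, A[1][1] + B[1][1] = 0 + 6 = 6, A[1][2] + B[2][1] = 5 + 2 = 7) = 3 (attained at k = 0)
  C[1][2] = min over k of (A[1][0] + B[0][2] = 4 + 3 = 7, A[1][1] + B[1][2] = 0 + 5 = 5, A[1][2] + B[2][2] = 5 + 3 = 8) = 5 (attained at k = 1)
  C[2][0] = min over k of (A[2][0] + B[0][0] = 7 + 7 = 14, A[2][1] + B[1][0] = 3 + -5 = -2, A[2][2] + B[2][0] = 2 + -2 = 0) = -2 (attained at k = 1)
  C[2][1] = min over k of (A[2][0] + B[0][1] = 7 + -1 = 6, A[2][1] + B[1][1] = 3 + 6 = 9, A[2][2] + B[2][1] = 2 + 2 = 4) = 4 (attained at k = 2)
  C[2][2] = min over k of (A[2][0] + B[0][2] = 7 + 3 = 10, A[2][1] + B[1][2] = 3 + 5 = 8, A[2][2] + B[2][2] = 2 + 3 = 5) = 5 (attained at k = 2)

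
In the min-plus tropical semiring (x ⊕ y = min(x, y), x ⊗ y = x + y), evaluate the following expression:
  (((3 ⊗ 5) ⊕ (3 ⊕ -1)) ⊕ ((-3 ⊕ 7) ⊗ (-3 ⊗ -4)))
(((3 ⊗ 5) ⊕ (3 ⊕ -1)) ⊕ ((-3 ⊕ 7) ⊗ (-3 ⊗ -4))) = -10

Expand innermost to outermost. Recall ⊕ takes the minimum of its arguments and ⊗ takes their sum. Working out the expression (((3 ⊗ 5) ⊕ (3 ⊕ -1)) ⊕ ((-3 ⊕ 7) ⊗ (-3 ⊗ -4))) gives -10.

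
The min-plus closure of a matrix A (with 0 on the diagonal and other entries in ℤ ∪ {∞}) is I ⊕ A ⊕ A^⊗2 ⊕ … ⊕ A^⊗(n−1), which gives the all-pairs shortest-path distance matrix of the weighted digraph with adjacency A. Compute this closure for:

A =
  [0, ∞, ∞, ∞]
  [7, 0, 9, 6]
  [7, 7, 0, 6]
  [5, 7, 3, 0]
Closure =
  [0, ∞, ∞, ∞]
  [7, 0, 9, 6]
  [7, 7, 0, 6]
  [5, 7, 3, 0]

This is the Floyd-Warshall all-pairs shortest-path computation. For each intermediate vertex k = 0, 1, …, 3, update dist[i][j] ← min(dist[i][j], dist[i][k] + dist[k][j]). The final matrix gives, for each (i, j), the minimum total weight of any directed path from i to j (possibly empty when i = j).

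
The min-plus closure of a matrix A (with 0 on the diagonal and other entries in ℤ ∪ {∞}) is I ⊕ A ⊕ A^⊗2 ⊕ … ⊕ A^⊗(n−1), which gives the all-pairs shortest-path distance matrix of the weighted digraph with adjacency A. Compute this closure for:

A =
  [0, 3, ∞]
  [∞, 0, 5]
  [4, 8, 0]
Closure =
  [0, 3, 8]
  [9, 0, 5]
  [4, 7, 0]

This is the Floyd-Warshall all-pairs shortest-path computation. For each intermediate vertex k = 0, 1, …, 2, update dist[i][j] ← min(dist[i][j], dist[i][k] + dist[k][j]). The final matrix gives, for each (i, j), the minimum total weight of any directed path from i to j (possibly empty when i = j).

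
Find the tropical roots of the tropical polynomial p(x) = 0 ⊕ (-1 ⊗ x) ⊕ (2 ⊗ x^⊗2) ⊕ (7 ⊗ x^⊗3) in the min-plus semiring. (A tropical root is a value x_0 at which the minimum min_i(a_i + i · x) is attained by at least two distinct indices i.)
Roots: {-5, -3, 1}

Each tropical root is a break point of the lower envelope of the lines y = a_i + i · x (there are 4 lines, with slopes 0, 1, ..., 3). Only the lines that attain the minimum somewhere contribute to roots; other lines are dominated. Here the surviving (envelope) indices are i = 3, i = 2, i = 1, i = 0.
Intersections between consecutive envelope lines give the roots: for adjacent envelope indices i < j the intersection is x = (a_i − a_j) / (j − i). Reading off the sorted break points: {-5, -3, 1}.
Verification: at each break x_0, at least two indices attain the minimum of min_i(a_i + i · x_0).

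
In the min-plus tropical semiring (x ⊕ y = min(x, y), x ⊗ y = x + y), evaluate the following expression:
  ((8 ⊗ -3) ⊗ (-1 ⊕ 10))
((8 ⊗ -3) ⊗ (-1 ⊕ 10)) = 4

Expand innermost to outermost. Recall ⊕ takes the minimum of its arguments and ⊗ takes their sum. Working out the expression ((8 ⊗ -3) ⊗ (-1 ⊕ 10)) gives 4.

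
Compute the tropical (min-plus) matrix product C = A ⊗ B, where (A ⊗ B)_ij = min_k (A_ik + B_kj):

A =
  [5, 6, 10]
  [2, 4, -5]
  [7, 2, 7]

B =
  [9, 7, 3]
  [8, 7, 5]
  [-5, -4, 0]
A ⊗ B =
  [5, 6, 8]
  [-10, -9, -5]
  [2, 3, 7]

Apply the min-plus product entry-by-entry:
  C[0][0] = min over k of (A[0][0] + B[0][0] = 5 + 9 = 14, A[0][1] + B[1][0] = 6 + 8 = 14, A[0][2] + B[2][0] = 10 + -5 = 5) = 5 (attained at k = 2)
  C[0][1] = min over k of (A[0][0] + B[0][1] = 5 + 7 = 12, A[0][1] + B[1][1] = 6 + 7 = 13, A[0][2] + B[2][1] = 10 + -4 = 6) = 6 (attained at k = 2)
  C[0][2] = min over k of (A[0][0] + B[0][2] = 5 + 3 = 8, A[0][1] + B[1][2] = 6 + 5 = 11, A[0][2] + B[2][2] = 10 + 0 = 10) = 8 (attained at k = 0)
  C[1][0] = min over k of (A[1][0] + B[0][0] = 2 + 9 = 11, A[1][1] + B[1][0] = 4 + 8 = 12, A[1][2] + B[2][0] = -5 + -5 = -10) = -10 (attained at k = 2)
  C[1][1] = min over k of (A[1][0] + B[0][1] = 2 + 7 = 9, A[1][1] + B[1][1] = 4 + 7 = 11, A[1][2] + B[2][1] = -5 + -4 = -9) = -9 (attained at k = 2)
  C[1][2] = min over k of (A[1][0] + B[0][2] = 2 + 3 = 5, A[1][1] + B[1][2] = 4 + 5 = 9, A[1][2] + B[2][2] = -5 + 0 = -5) = -5 (attained at k = 2)
  C[2][0] = min over k of (A[2][0] + B[0][0] = 7 + 9 = 16, A[2][1] + B[1][0] = 2 + 8 = 10, A[2][2] + B[2][0] = 7 + -5 = 2) = 2 (attained at k = 2)
  C[2][1] = min over k of (A[2][0] + B[0][1] = 7 + 7 = 14, A[2][1] + B[1][1] = 2 + 7 = 9, A[2][2] + B[2][1] = 7 + -4 = 3) = 3 (attained at k = 2)
  C[2][2] = min over k of (A[2][0] + B[0][2] = 7 + 3 = 10, A[2][1] + B[1][2] = 2 + 5 = 7, A[2][2] + B[2][2] = 7 + 0 = 7) = 7 (attained at k = 1)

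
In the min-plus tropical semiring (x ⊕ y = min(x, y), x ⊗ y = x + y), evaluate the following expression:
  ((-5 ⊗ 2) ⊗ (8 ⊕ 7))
((-5 ⊗ 2) ⊗ (8 ⊕ 7)) = 4

Expand innermost to outermost. Recall ⊕ takes the minimum of its arguments and ⊗ takes their sum. Working out the expression ((-5 ⊗ 2) ⊗ (8 ⊕ 7)) gives 4.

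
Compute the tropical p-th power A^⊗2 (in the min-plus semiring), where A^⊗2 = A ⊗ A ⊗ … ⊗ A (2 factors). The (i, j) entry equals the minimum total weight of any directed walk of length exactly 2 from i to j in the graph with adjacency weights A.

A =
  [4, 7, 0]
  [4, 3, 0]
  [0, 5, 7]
A^⊗2 =
  [0, 5, 4]
  [0, 5, 3]
  [4, 7, 0]

Each entry (A^⊗2)_ij equals the minimum over all length-2 walks i = v_0 → v_1 → … → v_2 = j of Σ_t A[v_t][v_{t+1}]. For example, for (i, j) = (0, 2) we minimise over 3 possible intermediate vertex sequences; the minimum is 4, attained along the walk 0 → 0 → 2.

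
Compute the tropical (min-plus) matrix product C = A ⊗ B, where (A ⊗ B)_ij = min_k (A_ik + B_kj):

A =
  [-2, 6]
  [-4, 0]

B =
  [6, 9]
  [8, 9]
A ⊗ B =
  [4, 7]
  [2, 5]

Apply the min-plus product entry-by-entry:
  C[0][0] = min over k of (A[0][0] + B[0][0] = -2 + 6 = 4, A[0][1] + B[1][0] = 6 + 8 = 14) = 4 (attained at k = 0)
  C[0][1] = min over k of (A[0][0] + B[0][1] = -2 + 9 = 7, A[0][1] + B[1][1] = 6 + 9 = 15) = 7 (attained at k = 0)
  C[1][0] = min over k of (A[1][0] + B[0][0] = -4 + 6 = 2, A[1][1] + B[1][0] = 0 + 8 = 8) = 2 (attained at k = 0)
  C[1][1] = min over k of (A[1][0] + B[0][1] = -4 + 9 = 5, A[1][1] + B[1][1] = 0 + 9 = 9) = 5 (attained at k = 0)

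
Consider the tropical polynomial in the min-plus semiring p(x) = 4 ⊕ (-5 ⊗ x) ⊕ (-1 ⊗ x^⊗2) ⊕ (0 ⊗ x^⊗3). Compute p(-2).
p(-2) = -7

A tropical monomial a ⊗ x^⊗i evaluates to a + i · x. Evaluating each term at x = -2:
  Term 0 contributes 4 + 0 · -2 = 4
  Term 1 contributes -5 + 1 · -2 = -7
  Term 2 contributes -1 + 2 · -2 = -5
  Term 3 contributes 0 + 3 · -2 = -6
p(-2) = ⊕ of these = min[4, -7, -5, -6] = -7.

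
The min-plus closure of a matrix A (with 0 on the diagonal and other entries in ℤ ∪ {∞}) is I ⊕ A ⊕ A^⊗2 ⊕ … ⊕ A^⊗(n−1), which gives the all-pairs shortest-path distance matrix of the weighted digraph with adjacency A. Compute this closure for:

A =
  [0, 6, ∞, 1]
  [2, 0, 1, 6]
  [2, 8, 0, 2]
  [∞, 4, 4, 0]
Closure =
  [0, 5, 5, 1]
  [2, 0, 1, 3]
  [2, 6, 0, 2]
  [6, 4, 4, 0]

This is the Floyd-Warshall all-pairs shortest-path computation. For each intermediate vertex k = 0, 1, …, 3, update dist[i][j] ← min(dist[i][j], dist[i][k] + dist[k][j]). The final matrix gives, for each (i, j), the minimum total weight of any directed path from i to j (possibly empty when i = j).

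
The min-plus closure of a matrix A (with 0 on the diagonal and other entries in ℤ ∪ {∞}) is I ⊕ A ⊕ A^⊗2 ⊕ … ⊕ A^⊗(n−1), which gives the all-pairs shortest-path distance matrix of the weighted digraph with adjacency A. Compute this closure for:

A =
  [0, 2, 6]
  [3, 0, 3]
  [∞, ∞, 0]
Closure =
  [0, 2, 5]
  [3, 0, 3]
  [∞, ∞, 0]

This is the Floyd-Warshall all-pairs shortest-path computation. For each intermediate vertex k = 0, 1, …, 2, update dist[i][j] ← min(dist[i][j], dist[i][k] + dist[k][j]). The final matrix gives, for each (i, j), the minimum total weight of any directed path from i to j (possibly empty when i = j).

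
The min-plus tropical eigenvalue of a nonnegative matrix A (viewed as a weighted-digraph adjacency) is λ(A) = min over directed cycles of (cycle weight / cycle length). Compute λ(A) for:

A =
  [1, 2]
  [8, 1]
λ(A) = 1

Enumerate directed cycles and compute their means (weight / length). Sample:
  cycle 0 → 0: weight = 1, length = 1, mean = 1/1 ≈ 1.000
  cycle 1 → 1: weight = 1, length = 1, mean = 1/1 ≈ 1.000
  cycle 0 → 1 → 0: weight = 10, length = 2, mean = 10/2 ≈ 5.000
  cycle 1 → 0 → 1: weight = 10, length = 2, mean = 10/2 ≈ 5.000
Minimum mean = 1.000, attained e.g. along the cycle 0 → 0 with weight 1 and length 1. So λ(A) = 1/1 = 1.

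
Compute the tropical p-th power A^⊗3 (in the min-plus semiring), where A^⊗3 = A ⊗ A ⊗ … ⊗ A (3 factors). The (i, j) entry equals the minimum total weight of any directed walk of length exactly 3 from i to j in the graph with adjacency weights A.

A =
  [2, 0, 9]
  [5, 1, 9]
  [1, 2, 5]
A^⊗3 =
  [6, 2, 10]
  [7, 3, 11]
  [5, 2, 10]

Each entry (A^⊗3)_ij equals the minimum over all length-3 walks i = v_0 → v_1 → … → v_3 = j of Σ_t A[v_t][v_{t+1}]. For example, for (i, j) = (0, 2) we minimise over 9 possible intermediate vertex sequences; the minimum is 10, attained along the walk 0 → 1 → 1 → 2.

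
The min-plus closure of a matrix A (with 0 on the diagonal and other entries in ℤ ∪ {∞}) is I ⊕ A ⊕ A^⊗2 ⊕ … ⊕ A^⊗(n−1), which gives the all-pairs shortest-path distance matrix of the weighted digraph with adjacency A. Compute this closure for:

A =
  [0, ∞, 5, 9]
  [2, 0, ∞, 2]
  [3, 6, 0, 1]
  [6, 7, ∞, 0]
Closure =
  [0, 11, 5, 6]
  [2, 0, 7, 2]
  [3, 6, 0, 1]
  [6, 7, 11, 0]

This is the Floyd-Warshall all-pairs shortest-path computation. For each intermediate vertex k = 0, 1, …, 3, update dist[i][j] ← min(dist[i][j], dist[i][k] + dist[k][j]). The final matrix gives, for each (i, j), the minimum total weight of any directed path from i to j (possibly empty when i = j).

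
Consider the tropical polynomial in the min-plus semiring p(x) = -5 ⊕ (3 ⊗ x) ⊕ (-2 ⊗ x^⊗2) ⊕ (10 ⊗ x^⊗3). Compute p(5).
p(5) = -5

A tropical monomial a ⊗ x^⊗i evaluates to a + i · x. Evaluating each term at x = 5:
  Term 0 contributes -5 + 0 · 5 = -5
  Term 1 contributes 3 + 1 · 5 = 8
  Term 2 contributes -2 + 2 · 5 = 8
  Term 3 contributes 10 + 3 · 5 = 25
p(5) = ⊕ of these = min[-5, 8, 8, 25] = -5.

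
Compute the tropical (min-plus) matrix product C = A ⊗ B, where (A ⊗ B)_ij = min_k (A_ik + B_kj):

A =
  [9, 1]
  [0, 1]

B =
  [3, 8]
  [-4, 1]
A ⊗ B =
  [-3, 2]
  [-3, 2]

Apply the min-plus product entry-by-entry:
  C[0][0] = min over k of (A[0][0] + B[0][0] = 9 + 3 = 12, A[0][1] + B[1][0] = 1 + -4 = -3) = -3 (attained at k = 1)
  C[0][1] = min over k of (A[0][0] + B[0][1] = 9 + 8 = 17, A[0][1] + B[1][1] = 1 + 1 = 2) = 2 (attained at k = 1)
  C[1][0] = min over k of (A[1][0] + B[0][0] = 0 + 3 = 3, A[1][1] + B[1][0] = 1 + -4 = -3) = -3 (attained at k = 1)
  C[1][1] = min over k of (A[1][0] + B[0][1] = 0 + 8 = 8, A[1][1] + B[1][1] = 1 + 1 = 2) = 2 (attained at k = 1)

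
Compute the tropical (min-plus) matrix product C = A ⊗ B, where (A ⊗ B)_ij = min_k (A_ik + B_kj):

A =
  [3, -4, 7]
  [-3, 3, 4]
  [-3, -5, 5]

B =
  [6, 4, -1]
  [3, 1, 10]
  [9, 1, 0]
A ⊗ B =
  [-1, -3, 2]
  [3, 1, -4]
  [-2, -4, -4]

Apply the min-plus product entry-by-entry:
  C[0][0] = min over k of (A[0][0] + B[0][0] = 3 + 6 = 9, A[0][1] + B[1][0] = -4 + 3 = -1, A[0][2] + B[2][0] = 7 + 9 = 16) = -1 (attained at k = 1)
  C[0][1] = min over k of (A[0][0] + B[0][1] = 3 + 4 = 7, A[0][1] + B[1][1] = -4 + 1 = -3, A[0][2] + B[2][1] = 7 + 1 = 8) = -3 (attained at k = 1)
  C[0][2] = min over k of (A[0][0] + B[0][2] = 3 + -1 = 2, A[0][1] + B[1][2] = -4 + 10 = 6, A[0][2] + B[2][2] = 7 + 0 = 7) = 2 (attained at k = 0)
  C[1][0] = min over k of (A[1][0] + B[0][0] = -3 + 6 = 3, A[1][1] + B[1][0] = 3 + 3 = 6, A[1][2] + B[2][0] = 4 + 9 = 13) = 3 (attained at k = 0)
  C[1][1] = min over k of (A[1][0] + B[0][1] = -3 + 4 = 1, A[1][1] + B[1][1] = 3 + 1 = 4, A[1][2] + B[2][1] = 4 + 1 = 5) = 1 (attained at k = 0)
  C[1][2] = min over k of (A[1][0] + B[0][2] = -3 + -1 = -4, A[1][1] + B[1][2] = 3 + 10 = 13, A[1][2] + B[2][2] = 4 + 0 = 4) = -4 (attained at k = 0)
  C[2][0] = min over k of (A[2][0] + B[0][0] = -3 + 6 = 3, A[2][1] + B[1][0] = -5 + 3 = -2, A[2][2] + B[2][0] = 5 + 9 = 14) = -2 (attained at k = 1)
  C[2][1] = min over k of (A[2][0] + B[0][1] = -3 + 4 = 1, A[2][1] + B[1][1] = -5 + 1 = -4, A[2][2] + B[2][1] = 5 + 1 = 6) = -4 (attained at k = 1)
  C[2][2] = min over k of (A[2][0] + B[0][2] = -3 + -1 = -4, A[2][1] + B[1][2] = -5 + 10 = 5, A[2][2] + B[2][2] = 5 + 0 = 5) = -4 (attained at k = 0)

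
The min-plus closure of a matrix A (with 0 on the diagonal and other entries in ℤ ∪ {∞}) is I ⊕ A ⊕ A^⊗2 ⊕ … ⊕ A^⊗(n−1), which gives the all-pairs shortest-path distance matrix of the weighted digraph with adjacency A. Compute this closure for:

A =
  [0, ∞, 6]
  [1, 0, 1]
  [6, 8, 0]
Closure =
  [0, 14, 6]
  [1, 0, 1]
  [6, 8, 0]

This is the Floyd-Warshall all-pairs shortest-path computation. For each intermediate vertex k = 0, 1, …, 2, update dist[i][j] ← min(dist[i][j], dist[i][k] + dist[k][j]). The final matrix gives, for each (i, j), the minimum total weight of any directed path from i to j (possibly empty when i = j).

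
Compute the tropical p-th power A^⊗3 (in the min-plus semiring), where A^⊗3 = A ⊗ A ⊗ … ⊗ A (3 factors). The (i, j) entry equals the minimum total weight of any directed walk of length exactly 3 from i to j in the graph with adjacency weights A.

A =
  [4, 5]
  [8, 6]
A^⊗3 =
  [12, 13]
  [16, 17]

Each entry (A^⊗3)_ij equals the minimum over all length-3 walks i = v_0 → v_1 → … → v_3 = j of Σ_t A[v_t][v_{t+1}]. For example, for (i, j) = (0, 1) we minimise over 4 possible intermediate vertex sequences; the minimum is 13, attained along the walk 0 → 0 → 0 → 1.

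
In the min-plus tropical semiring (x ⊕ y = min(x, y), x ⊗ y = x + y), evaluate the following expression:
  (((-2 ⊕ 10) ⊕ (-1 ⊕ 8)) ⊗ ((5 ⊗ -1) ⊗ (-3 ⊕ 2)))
(((-2 ⊕ 10) ⊕ (-1 ⊕ 8)) ⊗ ((5 ⊗ -1) ⊗ (-3 ⊕ 2))) = -1

Expand innermost to outermost. Recall ⊕ takes the minimum of its arguments and ⊗ takes their sum. Working out the expression (((-2 ⊕ 10) ⊕ (-1 ⊕ 8)) ⊗ ((5 ⊗ -1) ⊗ (-3 ⊕ 2))) gives -1.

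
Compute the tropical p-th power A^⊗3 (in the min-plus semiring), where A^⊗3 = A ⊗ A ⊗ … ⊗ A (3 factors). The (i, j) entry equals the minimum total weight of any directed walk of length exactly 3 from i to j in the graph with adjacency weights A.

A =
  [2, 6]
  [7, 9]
A^⊗3 =
  [6, 10]
  [11, 15]

Each entry (A^⊗3)_ij equals the minimum over all length-3 walks i = v_0 → v_1 → … → v_3 = j of Σ_t A[v_t][v_{t+1}]. For example, for (i, j) = (0, 1) we minimise over 4 possible intermediate vertex sequences; the minimum is 10, attained along the walk 0 → 0 → 0 → 1.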